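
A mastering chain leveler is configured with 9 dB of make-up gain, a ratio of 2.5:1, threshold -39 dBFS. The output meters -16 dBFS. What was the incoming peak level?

Remove make-up: -16 − 9 = -25 dBFS.
That's 14 dB above the -39 dBFS threshold.
Before 2.5:1 compression the overshoot was 14 × 2.5 = 35 dB, so input = -39 + 35 = -4 dBFS.

-4 dBFS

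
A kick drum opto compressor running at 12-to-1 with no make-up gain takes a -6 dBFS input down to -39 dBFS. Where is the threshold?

Let T be the threshold. Output overshoot = (input overshoot)/R, so -39 − T = (-6 − T)/12.
12·(-39 − T) = -6 − T → 11·T = -468 − (-6) = -462.
T = -462/11 = -42 dBFS.

-42 dBFS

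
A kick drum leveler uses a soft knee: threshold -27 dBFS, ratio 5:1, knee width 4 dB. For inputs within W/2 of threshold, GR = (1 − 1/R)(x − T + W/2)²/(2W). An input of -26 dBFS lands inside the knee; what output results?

x − T + W/2 = -26 − (-27) + 2 = 3.
GR = (1 − 1/5) × 3² / 8 = 0.8 × 9 / 8 = 0.9 dB.
Output = -26 − 0.9 = -26.9 dBFS.

-26.9 dBFS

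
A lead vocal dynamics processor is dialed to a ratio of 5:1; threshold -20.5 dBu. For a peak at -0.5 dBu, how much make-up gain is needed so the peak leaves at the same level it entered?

16 dB

Without make-up, output = threshold + overshoot/5 = -20.5 + 4 = -16.5 dBu.
Gap to target: 16 dB.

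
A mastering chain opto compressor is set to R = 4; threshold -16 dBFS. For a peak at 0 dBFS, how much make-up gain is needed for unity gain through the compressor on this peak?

12 dB

Without make-up, output = threshold + overshoot/4 = -16 + 4 = -12 dBFS.
Gap to target: 12 dB.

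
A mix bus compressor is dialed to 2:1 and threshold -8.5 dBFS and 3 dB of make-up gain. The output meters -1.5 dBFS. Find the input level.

-0.5 dBFS

Stripping the +3 dB make-up gives -4.5 dBFS at the gain stage.
The compressed level sits -4.5 − (-8.5) = 4 dB over threshold.
Undo the ratio: input overshoot = 4 × 2 = 8 dB, giving input = -0.5 dBFS.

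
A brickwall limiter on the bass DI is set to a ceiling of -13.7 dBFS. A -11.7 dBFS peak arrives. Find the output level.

-13.7 dBFS

At ∞:1, everything above -13.7 dBFS is held at the ceiling.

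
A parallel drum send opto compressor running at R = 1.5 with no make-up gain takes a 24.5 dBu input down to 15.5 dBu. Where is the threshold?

Let T be the threshold. Output overshoot = (input overshoot)/R, so 15.5 − T = (24.5 − T)/1.5.
1.5·(15.5 − T) = 24.5 − T → 0.5·T = 23.25 − 24.5 = -1.25.
T = -1.25/0.5 = -2.5 dBu.

-2.5 dBu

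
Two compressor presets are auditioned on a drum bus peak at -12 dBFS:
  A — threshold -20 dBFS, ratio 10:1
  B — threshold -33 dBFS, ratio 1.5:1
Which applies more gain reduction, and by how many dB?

A, by 0.2 dB

A: overshoot 8 dB → output overshoot 0.8 dB → GR 7.2 dB.
B: overshoot 21 dB → output overshoot 14 dB → GR 7 dB.
A applies 0.2 dB more gain reduction.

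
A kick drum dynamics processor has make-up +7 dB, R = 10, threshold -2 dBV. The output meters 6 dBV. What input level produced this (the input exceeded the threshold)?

8 dBV

Remove make-up: 6 − 7 = -1 dBV.
Post-compression overshoot = -1 − (-2) = 1 dB.
Undo the ratio: input overshoot = 1 × 10 = 10 dB, giving input = 8 dBV.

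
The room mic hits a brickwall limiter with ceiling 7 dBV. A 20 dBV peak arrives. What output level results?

7 dBV

At ∞:1, everything above 7 dBV is held at the ceiling.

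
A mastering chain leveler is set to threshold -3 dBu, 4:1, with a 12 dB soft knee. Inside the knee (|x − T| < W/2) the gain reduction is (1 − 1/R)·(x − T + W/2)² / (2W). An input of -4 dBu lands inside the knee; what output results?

x − T + W/2 = -4 − (-3) + 6 = 5.
GR = (1 − 1/4) × 5² / 24 = 0.75 × 25 / 24 = 0.78125 dB.
Output = -4 − 0.78125 = -4.78125 dBu.

-4.78125 dBu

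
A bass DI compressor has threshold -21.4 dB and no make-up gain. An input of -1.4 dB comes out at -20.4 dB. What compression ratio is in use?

Input overshoot = -1.4 − (-21.4) = 20 dB; output overshoot = -20.4 − (-21.4) = 1 dB.
Ratio = 20 / 1 = 20.

20:1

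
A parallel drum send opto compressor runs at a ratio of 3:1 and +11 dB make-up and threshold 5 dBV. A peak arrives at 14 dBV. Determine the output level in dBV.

19 dBV

Overshoot: 14 − 5 = 9 dB.
At 3:1 the overshoot is divided by 3, leaving 3 dB above threshold.
So the level is 5 + 3 = 8 dBV; make-up adds 11 dB, giving 19 dBV.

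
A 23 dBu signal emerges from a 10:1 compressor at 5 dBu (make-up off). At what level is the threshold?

Let T be the threshold. Output overshoot = (input overshoot)/R, so 5 − T = (23 − T)/10.
10·(5 − T) = 23 − T → 9·T = 50 − 23 = 27.
T = 27/9 = 3 dBu.

3 dBu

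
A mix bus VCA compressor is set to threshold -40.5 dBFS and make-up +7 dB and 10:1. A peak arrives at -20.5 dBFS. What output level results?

-31.5 dBFS

Overshoot: -20.5 − (-40.5) = 20 dB.
10:1 compression reduces that to 20/10 = 2 dB over.
That puts the output at -38.5 dBFS; make-up adds 7 dB, giving -31.5 dBFS.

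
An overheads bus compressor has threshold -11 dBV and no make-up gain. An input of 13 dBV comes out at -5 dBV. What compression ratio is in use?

4:1

Input overshoot = 13 − (-11) = 24 dB; output overshoot = -5 − (-11) = 6 dB.
Ratio = 24 / 6 = 4.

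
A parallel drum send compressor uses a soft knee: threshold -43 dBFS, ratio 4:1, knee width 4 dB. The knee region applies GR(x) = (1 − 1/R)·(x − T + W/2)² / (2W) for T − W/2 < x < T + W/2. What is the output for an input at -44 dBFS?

-44.09375 dBFS

x − T + W/2 = -44 − (-43) + 2 = 1.
GR = (1 − 1/4) × 1² / 8 = 0.75 × 1 / 8 = 0.09375 dB.
Output = -44 − 0.09375 = -44.09375 dBFS.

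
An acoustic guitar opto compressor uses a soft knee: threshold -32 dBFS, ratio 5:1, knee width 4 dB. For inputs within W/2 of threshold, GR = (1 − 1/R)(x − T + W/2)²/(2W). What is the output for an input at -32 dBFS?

x − T + W/2 = -32 − (-32) + 2 = 2.
GR = (1 − 1/5) × 2² / 8 = 0.8 × 4 / 8 = 0.4 dB.
Output = -32 − 0.4 = -32.4 dBFS.

-32.4 dBFS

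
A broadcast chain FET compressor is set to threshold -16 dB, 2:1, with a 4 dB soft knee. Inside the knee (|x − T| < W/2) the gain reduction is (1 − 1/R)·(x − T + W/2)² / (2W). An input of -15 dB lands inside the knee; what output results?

-15.5625 dB

x − T + W/2 = -15 − (-16) + 2 = 3.
GR = (1 − 1/2) × 3² / 8 = 0.5 × 9 / 8 = 0.5625 dB.
Output = -15 − 0.5625 = -15.5625 dB.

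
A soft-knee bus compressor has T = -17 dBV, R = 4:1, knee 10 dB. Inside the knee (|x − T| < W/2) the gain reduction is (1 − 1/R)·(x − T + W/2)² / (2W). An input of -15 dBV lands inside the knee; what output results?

-16.8375 dBV

x − T + W/2 = -15 − (-17) + 5 = 7.
GR = (1 − 1/4) × 7² / 20 = 0.75 × 49 / 20 = 1.8375 dB.
Output = -15 − 1.8375 = -16.8375 dBV.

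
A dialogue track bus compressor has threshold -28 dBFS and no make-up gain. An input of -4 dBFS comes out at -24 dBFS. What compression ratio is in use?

6:1

Input overshoot = -4 − (-28) = 24 dB; output overshoot = -24 − (-28) = 4 dB.
Ratio = 24 / 4 = 6.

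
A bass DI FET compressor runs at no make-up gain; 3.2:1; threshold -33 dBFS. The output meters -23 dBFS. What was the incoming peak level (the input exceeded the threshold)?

-1 dBFS

The compressed level sits -23 − (-33) = 10 dB over threshold.
Undo the ratio: input overshoot = 10 × 3.2 = 32 dB, giving input = -1 dBFS.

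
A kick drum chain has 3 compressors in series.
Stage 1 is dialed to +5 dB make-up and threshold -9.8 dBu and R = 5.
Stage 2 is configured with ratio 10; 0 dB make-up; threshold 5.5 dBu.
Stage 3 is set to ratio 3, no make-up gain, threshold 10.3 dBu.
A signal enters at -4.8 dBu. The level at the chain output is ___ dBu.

Stage 1: overshoot 5 dB → 5/5 = 1 dB → -8.8 dBu; +5 dB make-up → -3.8 dBu.
Stage 2: below threshold (-3.8 ≤ 5.5); passes unchanged; output -3.8 dBu.
Stage 3: -3.8 dBu is at or below the 10.3 dBu threshold — no compression; output -3.8 dBu.

-3.8 dBu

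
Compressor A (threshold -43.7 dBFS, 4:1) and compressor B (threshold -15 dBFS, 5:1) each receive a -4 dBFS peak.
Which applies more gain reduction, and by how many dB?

A: 39.7 dB over, compressed to 9.925 dB over, so 29.775 dB of GR.
B: 11 dB over, compressed to 2.2 dB over, so 8.8 dB of GR.
A applies 20.975 dB more gain reduction.

A, by 20.975 dB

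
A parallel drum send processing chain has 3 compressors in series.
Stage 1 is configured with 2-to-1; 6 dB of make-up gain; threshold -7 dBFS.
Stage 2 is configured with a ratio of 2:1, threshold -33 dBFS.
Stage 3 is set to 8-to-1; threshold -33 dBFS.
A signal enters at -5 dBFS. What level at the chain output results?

-30.9375 dBFS

Stage 1: -5 dBFS is 2 dB over -7 dBFS; at 2:1 that becomes 1 dB over, giving -6 dBFS; +6 dB make-up → 0 dBFS.
Stage 2: 0 dBFS is 33 dB over -33 dBFS; at 2:1 that becomes 16.5 dB over, giving -16.5 dBFS.
Stage 3: overshoot 16.5 dB → 16.5/8 = 2.0625 dB → -30.9375 dBFS.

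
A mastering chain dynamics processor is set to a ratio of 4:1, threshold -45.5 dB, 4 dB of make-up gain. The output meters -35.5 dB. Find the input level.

Remove make-up: -35.5 − 4 = -39.5 dB.
Post-compression overshoot = -39.5 − (-45.5) = 6 dB.
Before 4:1 compression the overshoot was 6 × 4 = 24 dB, so input = -45.5 + 24 = -21.5 dB.

-21.5 dB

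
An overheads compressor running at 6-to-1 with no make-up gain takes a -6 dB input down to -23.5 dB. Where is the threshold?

Let T be the threshold. Output overshoot = (input overshoot)/R, so -23.5 − T = (-6 − T)/6.
6·(-23.5 − T) = -6 − T → 5·T = -141 − (-6) = -135.
T = -135/5 = -27 dB.

-27 dB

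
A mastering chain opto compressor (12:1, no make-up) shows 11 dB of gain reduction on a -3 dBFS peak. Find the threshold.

-15 dBFS

Input is 12 dB above T (since output overshoot × R = input overshoot: (-14 − T)·12 = -3 − T gives T = -15 dBFS).
Check: -15 + (-3 − (-15))/12 = -15 + 1 = -14 dBFS. ✓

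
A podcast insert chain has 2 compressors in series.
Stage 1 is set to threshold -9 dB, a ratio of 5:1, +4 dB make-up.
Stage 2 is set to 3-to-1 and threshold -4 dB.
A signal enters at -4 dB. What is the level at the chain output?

-4 dB

Stage 1: 5 dB above -9 dB, reduced 5:1 to 1 dB above → -8 dB; +4 dB make-up → -4 dB.
Stage 2: -4 dB is at or below the -4 dB threshold — no compression; output -4 dB.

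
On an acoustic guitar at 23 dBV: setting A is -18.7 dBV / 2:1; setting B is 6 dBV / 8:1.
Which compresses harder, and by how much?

A: GR = 41.7 − 41.7/2 = 20.85 dB.
B: GR = 17 − 17/8 = 14.875 dB.
Difference: 5.975 dB in favour of A.

A, by 5.975 dB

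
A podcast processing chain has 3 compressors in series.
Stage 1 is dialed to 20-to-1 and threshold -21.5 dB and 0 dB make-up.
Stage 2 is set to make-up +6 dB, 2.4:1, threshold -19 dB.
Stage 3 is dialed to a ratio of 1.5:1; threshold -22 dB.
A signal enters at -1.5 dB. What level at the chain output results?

-17 dB

Stage 1: overshoot 20 dB → 20/20 = 1 dB → -20.5 dB.
Stage 2: below threshold (-20.5 ≤ -19); passes unchanged; make-up brings it to -14.5 dB.
Stage 3: overshoot 7.5 dB → 7.5/1.5 = 5 dB → -17 dB.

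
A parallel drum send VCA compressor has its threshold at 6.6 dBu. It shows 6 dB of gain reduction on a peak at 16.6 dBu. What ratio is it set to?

Input overshoot = 16.6 − 6.6 = 10 dB.
Output overshoot = 10 − 6 = 4 dB.
Ratio = input overshoot / output overshoot = 10 / 4 = 2.5.

2.5:1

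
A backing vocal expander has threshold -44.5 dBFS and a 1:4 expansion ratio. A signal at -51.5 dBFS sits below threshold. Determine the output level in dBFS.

The input is 7 dB below the -44.5 dBFS threshold.
A 1:4 expander multiplies undershoot by 4: 7 × 4 = 28 dB below threshold.
Output = -44.5 − 28 = -72.5 dBFS.

-72.5 dBFS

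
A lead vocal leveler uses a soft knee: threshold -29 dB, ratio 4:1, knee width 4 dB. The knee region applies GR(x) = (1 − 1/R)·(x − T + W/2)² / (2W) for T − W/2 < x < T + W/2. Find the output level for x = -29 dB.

-29.375 dB

x − T + W/2 = -29 − (-29) + 2 = 2.
GR = (1 − 1/4) × 2² / 8 = 0.75 × 4 / 8 = 0.375 dB.
Output = -29 − 0.375 = -29.375 dB.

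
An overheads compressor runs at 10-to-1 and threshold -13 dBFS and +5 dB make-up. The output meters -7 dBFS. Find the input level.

-3 dBFS

Remove make-up: -7 − 5 = -12 dBFS.
Post-compression overshoot = -12 − (-13) = 1 dB.
Before 10:1 compression the overshoot was 1 × 10 = 10 dB, so input = -13 + 10 = -3 dBFS.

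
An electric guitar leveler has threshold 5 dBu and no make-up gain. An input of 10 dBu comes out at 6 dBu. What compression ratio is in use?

Input overshoot = 10 − 5 = 5 dB; output overshoot = 6 − 5 = 1 dB.
Ratio = 5 / 1 = 5.

5:1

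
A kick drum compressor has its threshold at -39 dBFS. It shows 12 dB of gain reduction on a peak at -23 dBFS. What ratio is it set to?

Input overshoot = -23 − (-39) = 16 dB.
Output overshoot = 16 − 12 = 4 dB.
Ratio = input overshoot / output overshoot = 16 / 4 = 4.

4:1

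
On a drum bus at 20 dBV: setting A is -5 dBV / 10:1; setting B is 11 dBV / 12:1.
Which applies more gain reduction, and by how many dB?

A, by 14.25 dB

A: GR = 25 − 25/10 = 22.5 dB.
B: GR = 9 − 9/12 = 8.25 dB.
A applies 14.25 dB more gain reduction.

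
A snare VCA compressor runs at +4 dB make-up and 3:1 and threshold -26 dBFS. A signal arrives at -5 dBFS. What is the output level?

-5 dBFS sits 21 dB over threshold.
At 3:1 the overshoot is divided by 3, leaving 7 dB above threshold.
So the level is -26 + 7 = -19 dBFS; make-up adds 4 dB, giving -15 dBFS.

-15 dBFS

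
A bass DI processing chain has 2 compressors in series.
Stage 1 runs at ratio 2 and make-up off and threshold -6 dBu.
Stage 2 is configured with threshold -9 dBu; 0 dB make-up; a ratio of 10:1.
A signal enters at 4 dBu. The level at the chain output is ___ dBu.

-8.2 dBu

Stage 1: 10 dB above -6 dBu, reduced 2:1 to 5 dB above → -1 dBu.
Stage 2: -1 dBu is 8 dB over -9 dBu; at 10:1 that becomes 0.8 dB over, giving -8.2 dBu.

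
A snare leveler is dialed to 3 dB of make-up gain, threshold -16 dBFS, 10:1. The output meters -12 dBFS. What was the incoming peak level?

Stripping the +3 dB make-up gives -15 dBFS at the gain stage.
That's 1 dB above the -16 dBFS threshold.
Input overshoot = R × output overshoot = 10 dB → input = -16 + 10 = -6 dBFS.

-6 dBFS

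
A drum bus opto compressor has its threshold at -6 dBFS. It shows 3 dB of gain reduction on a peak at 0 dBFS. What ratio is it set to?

2:1

Input overshoot = 0 − (-6) = 6 dB.
Output overshoot = 6 − 3 = 3 dB.
Ratio = input overshoot / output overshoot = 6 / 3 = 2.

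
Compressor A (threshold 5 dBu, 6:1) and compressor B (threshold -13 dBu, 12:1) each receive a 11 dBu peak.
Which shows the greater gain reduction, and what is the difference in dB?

A: overshoot 6 dB → output overshoot 1 dB → GR 5 dB.
B: overshoot 24 dB → output overshoot 2 dB → GR 22 dB.
B applies 17 dB more gain reduction.

B, by 17 dB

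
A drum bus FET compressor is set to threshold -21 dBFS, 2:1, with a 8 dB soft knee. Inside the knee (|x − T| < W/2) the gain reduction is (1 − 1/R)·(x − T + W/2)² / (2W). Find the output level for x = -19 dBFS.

x − T + W/2 = -19 − (-21) + 4 = 6.
GR = (1 − 1/2) × 6² / 16 = 0.5 × 36 / 16 = 1.125 dB.
Output = -19 − 1.125 = -20.125 dBFS.

-20.125 dBFS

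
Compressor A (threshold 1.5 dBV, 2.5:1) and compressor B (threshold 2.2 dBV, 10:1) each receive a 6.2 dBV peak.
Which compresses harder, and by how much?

A: overshoot 4.7 dB → output overshoot 1.88 dB → GR 2.82 dB.
B: overshoot 4 dB → output overshoot 0.4 dB → GR 3.6 dB.
B reduces 0.78 dB more.

B, by 0.78 dB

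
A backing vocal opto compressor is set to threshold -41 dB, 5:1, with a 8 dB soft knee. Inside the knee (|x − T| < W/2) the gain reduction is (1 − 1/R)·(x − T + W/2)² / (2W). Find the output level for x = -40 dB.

x − T + W/2 = -40 − (-41) + 4 = 5.
GR = (1 − 1/5) × 5² / 16 = 0.8 × 25 / 16 = 1.25 dB.
Output = -40 − 1.25 = -41.25 dB.

-41.25 dB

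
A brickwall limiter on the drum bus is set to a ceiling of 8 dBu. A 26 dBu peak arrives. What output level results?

At ∞:1, everything above 8 dBu is held at the ceiling.

8 dBu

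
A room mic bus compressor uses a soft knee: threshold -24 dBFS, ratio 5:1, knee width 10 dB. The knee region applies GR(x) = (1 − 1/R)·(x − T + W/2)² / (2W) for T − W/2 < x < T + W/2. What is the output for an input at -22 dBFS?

-23.96 dBFS

x − T + W/2 = -22 − (-24) + 5 = 7.
GR = (1 − 1/5) × 7² / 20 = 0.8 × 49 / 20 = 1.96 dB.
Output = -22 − 1.96 = -23.96 dBFS.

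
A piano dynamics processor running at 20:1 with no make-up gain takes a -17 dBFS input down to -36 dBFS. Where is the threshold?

Let T be the threshold. Output overshoot = (input overshoot)/R, so -36 − T = (-17 − T)/20.
20·(-36 − T) = -17 − T → 19·T = -720 − (-17) = -703.
T = -703/19 = -37 dBFS.

-37 dBFS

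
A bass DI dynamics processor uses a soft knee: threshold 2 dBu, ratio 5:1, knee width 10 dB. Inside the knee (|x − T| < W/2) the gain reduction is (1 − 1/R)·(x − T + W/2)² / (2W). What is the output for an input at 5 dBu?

x − T + W/2 = 5 − 2 + 5 = 8.
GR = (1 − 1/5) × 8² / 20 = 0.8 × 64 / 20 = 2.56 dB.
Output = 5 − 2.56 = 2.44 dBu.

2.44 dBu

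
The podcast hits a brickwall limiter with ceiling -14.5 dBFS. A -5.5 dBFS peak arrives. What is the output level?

The limiter clamps the peak to its -14.5 dBFS ceiling.

-14.5 dBFS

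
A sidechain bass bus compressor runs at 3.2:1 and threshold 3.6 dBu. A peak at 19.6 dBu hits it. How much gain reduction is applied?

11 dB

The signal is 16 dB above threshold.
A 3.2:1 ratio leaves 5 dB of that excess.
GR = overshoot in − overshoot out = 16 − 5 = 11 dB.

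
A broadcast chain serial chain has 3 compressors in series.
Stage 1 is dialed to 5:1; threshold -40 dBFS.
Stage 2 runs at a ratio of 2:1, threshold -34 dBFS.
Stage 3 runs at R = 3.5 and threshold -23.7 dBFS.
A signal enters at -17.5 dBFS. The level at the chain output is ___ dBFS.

Stage 1: -17.5 dBFS is 22.5 dB over -40 dBFS; at 5:1 that becomes 4.5 dB over, giving -35.5 dBFS.
Stage 2: -35.5 dBFS ≤ -34 dBFS, so stage 2 doesn't engage; output -35.5 dBFS.
Stage 3: -35.5 dBFS is at or below the -23.7 dBFS threshold — no compression; output -35.5 dBFS.

-35.5 dBFS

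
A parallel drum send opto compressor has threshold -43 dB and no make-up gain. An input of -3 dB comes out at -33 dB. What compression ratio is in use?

Input overshoot = -3 − (-43) = 40 dB; output overshoot = -33 − (-43) = 10 dB.
Ratio = 40 / 10 = 4.

4:1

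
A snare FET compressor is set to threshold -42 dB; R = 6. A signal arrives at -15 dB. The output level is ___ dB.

-15 dB sits 27 dB over threshold.
The 27 dB excess becomes 4.5 dB after 6:1 reduction.
So the level is -42 + 4.5 = -37.5 dB.

-37.5 dB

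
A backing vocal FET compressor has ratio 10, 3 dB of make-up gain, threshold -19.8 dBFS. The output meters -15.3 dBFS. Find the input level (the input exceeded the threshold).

Before make-up, the level was -15.3 − 3 = -18.3 dBFS.
That's 1.5 dB above the -19.8 dBFS threshold.
Before 10:1 compression the overshoot was 1.5 × 10 = 15 dB, so input = -19.8 + 15 = -4.8 dBFS.

-4.8 dBFS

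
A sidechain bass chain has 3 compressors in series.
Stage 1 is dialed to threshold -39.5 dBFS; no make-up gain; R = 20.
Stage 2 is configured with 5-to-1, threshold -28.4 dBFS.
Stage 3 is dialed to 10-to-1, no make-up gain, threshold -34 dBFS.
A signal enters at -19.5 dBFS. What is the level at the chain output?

Stage 1: overshoot 20 dB → 20/20 = 1 dB → -38.5 dBFS.
Stage 2: below threshold (-38.5 ≤ -28.4); passes unchanged; output -38.5 dBFS.
Stage 3: -38.5 dBFS is at or below the -34 dBFS threshold — no compression; output -38.5 dBFS.

-38.5 dBFS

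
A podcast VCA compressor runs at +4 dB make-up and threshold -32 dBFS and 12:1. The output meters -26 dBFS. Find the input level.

Before make-up, the level was -26 − 4 = -30 dBFS.
Post-compression overshoot = -30 − (-32) = 2 dB.
Undo the ratio: input overshoot = 2 × 12 = 24 dB, giving input = -8 dBFS.

-8 dBFS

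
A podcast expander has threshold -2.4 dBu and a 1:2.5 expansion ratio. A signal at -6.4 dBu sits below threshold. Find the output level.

-12.4 dBu

Below threshold, a 1:2.5 expander applies gain = (2.5−1)×(T − x) of attenuation.
(2.5−1) × 4 = 6 dB, so output = -6.4 − 6 = -12.4 dBu.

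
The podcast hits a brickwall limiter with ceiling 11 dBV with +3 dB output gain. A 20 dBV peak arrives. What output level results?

At ∞:1, everything above 11 dBV is held at the ceiling.
Output gain then adds 3 dB: 11 + 3 = 14 dBV.

14 dBV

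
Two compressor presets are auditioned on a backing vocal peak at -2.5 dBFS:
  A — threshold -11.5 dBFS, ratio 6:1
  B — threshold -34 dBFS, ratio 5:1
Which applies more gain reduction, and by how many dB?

B, by 17.7 dB

A: overshoot 9 dB → output overshoot 1.5 dB → GR 7.5 dB.
B: overshoot 31.5 dB → output overshoot 6.3 dB → GR 25.2 dB.
B reduces 17.7 dB more.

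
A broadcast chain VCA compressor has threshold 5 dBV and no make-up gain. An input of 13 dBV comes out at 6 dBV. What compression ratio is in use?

8:1

Input overshoot = 13 − 5 = 8 dB; output overshoot = 6 − 5 = 1 dB.
Ratio = 8 / 1 = 8.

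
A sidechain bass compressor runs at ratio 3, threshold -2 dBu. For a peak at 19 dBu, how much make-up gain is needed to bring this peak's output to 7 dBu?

2 dB

The peak compresses to -2 + 21/3 = 5 dBu.
To reach 7 dBu requires 7 − 5 = 2 dB of make-up.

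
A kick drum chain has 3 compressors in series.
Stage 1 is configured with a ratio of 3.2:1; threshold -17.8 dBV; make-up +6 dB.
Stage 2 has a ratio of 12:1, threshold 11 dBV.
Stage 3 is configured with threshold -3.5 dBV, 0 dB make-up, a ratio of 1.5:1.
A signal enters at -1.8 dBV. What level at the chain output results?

-6.8 dBV

Stage 1: 16 dB above -17.8 dBV, reduced 3.2:1 to 5 dB above → -12.8 dBV; +6 dB make-up → -6.8 dBV.
Stage 2: -6.8 dBV ≤ 11 dBV, so stage 2 doesn't engage; output -6.8 dBV.
Stage 3: below threshold (-6.8 ≤ -3.5); passes unchanged; output -6.8 dBV.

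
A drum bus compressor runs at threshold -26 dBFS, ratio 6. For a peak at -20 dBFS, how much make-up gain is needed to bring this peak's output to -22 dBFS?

Overshoot 6 dB → 6/6 = 1 dB after compression, so the compressed level is -26 + 1 = -25 dBFS.
Make-up = target − compressed = -22 − (-25) = 3 dB.

3 dB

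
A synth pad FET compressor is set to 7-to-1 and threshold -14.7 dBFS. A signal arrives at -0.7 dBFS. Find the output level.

-12.7 dBFS

The input is 14 dB above the -14.7 dBFS threshold.
The 14 dB excess becomes 2 dB after 7:1 reduction.
That puts the output at -12.7 dBFS.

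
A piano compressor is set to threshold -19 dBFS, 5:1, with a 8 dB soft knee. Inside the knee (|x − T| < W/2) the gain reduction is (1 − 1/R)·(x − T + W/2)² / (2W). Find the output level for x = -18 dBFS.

-19.25 dBFS

x − T + W/2 = -18 − (-19) + 4 = 5.
GR = (1 − 1/5) × 5² / 16 = 0.8 × 25 / 16 = 1.25 dB.
Output = -18 − 1.25 = -19.25 dBFS.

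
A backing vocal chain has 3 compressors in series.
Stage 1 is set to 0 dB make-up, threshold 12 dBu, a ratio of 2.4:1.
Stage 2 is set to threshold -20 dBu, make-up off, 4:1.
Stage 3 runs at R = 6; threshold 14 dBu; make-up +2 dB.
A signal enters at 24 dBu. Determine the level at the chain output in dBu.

-8.75 dBu

Stage 1: 24 dBu is 12 dB over 12 dBu; at 2.4:1 that becomes 5 dB over, giving 17 dBu.
Stage 2: 17 dBu is 37 dB over -20 dBu; at 4:1 that becomes 9.25 dB over, giving -10.75 dBu.
Stage 3: -10.75 dBu ≤ 14 dBu, so stage 3 doesn't engage; make-up brings it to -8.75 dBu.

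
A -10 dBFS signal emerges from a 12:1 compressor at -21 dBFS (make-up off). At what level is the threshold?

-22 dBFS

Let T be the threshold. Output overshoot = (input overshoot)/R, so -21 − T = (-10 − T)/12.
12·(-21 − T) = -10 − T → 11·T = -252 − (-10) = -242.
T = -242/11 = -22 dBFS.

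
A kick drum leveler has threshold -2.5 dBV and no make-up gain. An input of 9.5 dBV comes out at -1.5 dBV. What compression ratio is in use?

Input overshoot = 9.5 − (-2.5) = 12 dB; output overshoot = -1.5 − (-2.5) = 1 dB.
Ratio = 12 / 1 = 12.

12:1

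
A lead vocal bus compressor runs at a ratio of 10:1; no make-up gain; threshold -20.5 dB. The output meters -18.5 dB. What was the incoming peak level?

That's 2 dB above the -20.5 dB threshold.
Undo the ratio: input overshoot = 2 × 10 = 20 dB, giving input = -0.5 dB.

-0.5 dB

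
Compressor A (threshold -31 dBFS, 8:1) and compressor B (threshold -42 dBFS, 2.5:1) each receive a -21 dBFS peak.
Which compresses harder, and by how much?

A: overshoot 10 dB → output overshoot 1.25 dB → GR 8.75 dB.
B: overshoot 21 dB → output overshoot 8.4 dB → GR 12.6 dB.
B applies 3.85 dB more gain reduction.

B, by 3.85 dB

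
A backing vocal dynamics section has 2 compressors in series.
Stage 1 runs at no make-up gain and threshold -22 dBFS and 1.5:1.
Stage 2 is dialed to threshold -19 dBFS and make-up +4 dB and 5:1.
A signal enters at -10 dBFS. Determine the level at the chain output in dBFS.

Stage 1: overshoot 12 dB → 12/1.5 = 8 dB → -14 dBFS.
Stage 2: 5 dB above -19 dBFS, reduced 5:1 to 1 dB above → -18 dBFS; +4 dB make-up → -14 dBFS.

-14 dBFS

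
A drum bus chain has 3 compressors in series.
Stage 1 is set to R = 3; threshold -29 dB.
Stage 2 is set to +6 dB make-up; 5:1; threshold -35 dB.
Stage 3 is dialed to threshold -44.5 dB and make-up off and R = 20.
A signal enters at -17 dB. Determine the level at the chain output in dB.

Stage 1: overshoot 12 dB → 12/3 = 4 dB → -25 dB.
Stage 2: 10 dB above -35 dB, reduced 5:1 to 2 dB above → -33 dB; +6 dB make-up → -27 dB.
Stage 3: -27 dB is 17.5 dB over -44.5 dB; at 20:1 that becomes 0.875 dB over, giving -43.625 dB.

-43.625 dB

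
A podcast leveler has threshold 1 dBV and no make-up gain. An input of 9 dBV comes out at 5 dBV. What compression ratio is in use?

2:1

Input overshoot = 9 − 1 = 8 dB; output overshoot = 5 − 1 = 4 dB.
Ratio = 8 / 4 = 2.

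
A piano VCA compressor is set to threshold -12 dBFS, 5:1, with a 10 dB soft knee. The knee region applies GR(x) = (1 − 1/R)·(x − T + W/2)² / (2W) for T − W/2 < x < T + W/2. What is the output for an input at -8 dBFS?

x − T + W/2 = -8 − (-12) + 5 = 9.
GR = (1 − 1/5) × 9² / 20 = 0.8 × 81 / 20 = 3.24 dB.
Output = -8 − 3.24 = -11.24 dBFS.

-11.24 dBFS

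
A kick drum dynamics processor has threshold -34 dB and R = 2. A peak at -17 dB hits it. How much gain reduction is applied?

Overshoot = -17 − (-34) = 17 dB.
A 2:1 ratio leaves 8.5 dB of that excess.
Gain reduction = 17 − 8.5 = 8.5 dB.

8.5 dB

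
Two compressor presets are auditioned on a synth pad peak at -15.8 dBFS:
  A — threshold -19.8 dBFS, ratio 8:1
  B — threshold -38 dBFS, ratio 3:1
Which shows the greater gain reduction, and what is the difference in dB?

A: overshoot 4 dB → output overshoot 0.5 dB → GR 3.5 dB.
B: overshoot 22.2 dB → output overshoot 7.4 dB → GR 14.8 dB.
B reduces 11.3 dB more.

B, by 11.3 dB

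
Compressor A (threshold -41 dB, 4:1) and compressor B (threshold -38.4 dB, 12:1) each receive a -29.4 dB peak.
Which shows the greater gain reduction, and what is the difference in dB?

A: overshoot 11.6 dB → output overshoot 2.9 dB → GR 8.7 dB.
B: overshoot 9 dB → output overshoot 0.75 dB → GR 8.25 dB.
Difference: 0.45 dB in favour of A.

A, by 0.45 dB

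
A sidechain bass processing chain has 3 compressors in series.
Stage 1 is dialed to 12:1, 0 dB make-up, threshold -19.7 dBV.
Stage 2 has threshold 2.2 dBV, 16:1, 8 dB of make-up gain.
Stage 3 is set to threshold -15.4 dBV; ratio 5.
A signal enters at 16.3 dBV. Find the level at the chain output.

-14.06 dBV

Stage 1: 16.3 dBV is 36 dB over -19.7 dBV; at 12:1 that becomes 3 dB over, giving -16.7 dBV.
Stage 2: below threshold (-16.7 ≤ 2.2); passes unchanged; make-up brings it to -8.7 dBV.
Stage 3: overshoot 6.7 dB → 6.7/5 = 1.34 dB → -14.06 dBV.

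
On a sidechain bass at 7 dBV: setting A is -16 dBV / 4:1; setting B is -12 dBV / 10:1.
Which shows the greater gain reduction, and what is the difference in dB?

A, by 0.15 dB

A: overshoot 23 dB → output overshoot 5.75 dB → GR 17.25 dB.
B: overshoot 19 dB → output overshoot 1.9 dB → GR 17.1 dB.
A reduces 0.15 dB more.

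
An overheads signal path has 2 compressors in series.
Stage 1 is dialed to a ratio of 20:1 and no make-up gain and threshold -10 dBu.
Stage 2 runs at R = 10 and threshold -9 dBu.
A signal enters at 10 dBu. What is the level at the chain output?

Stage 1: overshoot 20 dB → 20/20 = 1 dB → -9 dBu.
Stage 2: -9 dBu is at or below the -9 dBu threshold — no compression; output -9 dBu.

-9 dBu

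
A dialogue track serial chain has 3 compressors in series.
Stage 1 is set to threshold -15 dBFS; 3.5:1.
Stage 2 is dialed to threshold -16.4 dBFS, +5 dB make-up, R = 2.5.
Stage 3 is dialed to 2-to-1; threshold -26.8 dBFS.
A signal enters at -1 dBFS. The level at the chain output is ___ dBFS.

Stage 1: -1 dBFS is 14 dB over -15 dBFS; at 3.5:1 that becomes 4 dB over, giving -11 dBFS.
Stage 2: 5.4 dB above -16.4 dBFS, reduced 2.5:1 to 2.16 dB above → -14.24 dBFS; +5 dB make-up → -9.24 dBFS.
Stage 3: 17.56 dB above -26.8 dBFS, reduced 2:1 to 8.78 dB above → -18.02 dBFS.

-18.02 dBFS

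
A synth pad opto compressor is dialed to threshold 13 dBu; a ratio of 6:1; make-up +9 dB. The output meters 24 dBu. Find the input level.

25 dBu

Stripping the +9 dB make-up gives 15 dBu at the gain stage.
Post-compression overshoot = 15 − 13 = 2 dB.
Undo the ratio: input overshoot = 2 × 6 = 12 dB, giving input = 25 dBu.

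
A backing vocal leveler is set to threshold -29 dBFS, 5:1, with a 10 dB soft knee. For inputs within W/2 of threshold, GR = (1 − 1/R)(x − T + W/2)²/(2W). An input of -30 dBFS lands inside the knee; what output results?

-30.64 dBFS

x − T + W/2 = -30 − (-29) + 5 = 4.
GR = (1 − 1/5) × 4² / 20 = 0.8 × 16 / 20 = 0.64 dB.
Output = -30 − 0.64 = -30.64 dBFS.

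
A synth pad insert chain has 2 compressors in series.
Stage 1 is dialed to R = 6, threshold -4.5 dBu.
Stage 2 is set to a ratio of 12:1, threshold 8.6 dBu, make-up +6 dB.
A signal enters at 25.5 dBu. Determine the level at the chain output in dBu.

Stage 1: overshoot 30 dB → 30/6 = 5 dB → 0.5 dBu.
Stage 2: 0.5 dBu is at or below the 8.6 dBu threshold — no compression; make-up brings it to 6.5 dBu.

6.5 dBu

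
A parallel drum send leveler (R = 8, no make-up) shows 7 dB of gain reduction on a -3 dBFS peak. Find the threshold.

-11 dBFS

Let T be the threshold. Output overshoot = (input overshoot)/R, so -10 − T = (-3 − T)/8.
8·(-10 − T) = -3 − T → 7·T = -80 − (-3) = -77.
T = -77/7 = -11 dBFS.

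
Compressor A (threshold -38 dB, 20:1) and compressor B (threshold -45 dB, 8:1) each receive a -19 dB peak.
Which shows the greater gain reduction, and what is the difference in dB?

A: overshoot 19 dB → output overshoot 0.95 dB → GR 18.05 dB.
B: overshoot 26 dB → output overshoot 3.25 dB → GR 22.75 dB.
B applies 4.7 dB more gain reduction.

B, by 4.7 dB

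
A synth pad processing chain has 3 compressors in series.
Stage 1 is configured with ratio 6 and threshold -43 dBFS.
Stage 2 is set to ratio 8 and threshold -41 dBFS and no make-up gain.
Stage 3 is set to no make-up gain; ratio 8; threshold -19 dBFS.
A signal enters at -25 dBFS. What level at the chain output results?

-40.875 dBFS

Stage 1: overshoot 18 dB → 18/6 = 3 dB → -40 dBFS.
Stage 2: -40 dBFS is 1 dB over -41 dBFS; at 8:1 that becomes 0.125 dB over, giving -40.875 dBFS.
Stage 3: below threshold (-40.875 ≤ -19); passes unchanged; output -40.875 dBFS.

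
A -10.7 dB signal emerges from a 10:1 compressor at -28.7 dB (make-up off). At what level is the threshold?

Gain reduction = -10.7 − (-28.7) = 18 dB; output overshoot = GR / (R − 1) = 18 / 9 = 2 dB.
Threshold = output − output overshoot = -28.7 − 2 = -30.7 dB.

-30.7 dB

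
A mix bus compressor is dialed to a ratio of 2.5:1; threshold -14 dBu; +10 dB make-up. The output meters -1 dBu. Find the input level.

-6.5 dBu

Remove make-up: -1 − 10 = -11 dBu.
That's 3 dB above the -14 dBu threshold.
Before 2.5:1 compression the overshoot was 3 × 2.5 = 7.5 dB, so input = -14 + 7.5 = -6.5 dBu.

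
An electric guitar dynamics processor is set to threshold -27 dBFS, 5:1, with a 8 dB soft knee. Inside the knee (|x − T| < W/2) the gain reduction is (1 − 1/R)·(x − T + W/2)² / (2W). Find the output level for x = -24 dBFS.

x − T + W/2 = -24 − (-27) + 4 = 7.
GR = (1 − 1/5) × 7² / 16 = 0.8 × 49 / 16 = 2.45 dB.
Output = -24 − 2.45 = -26.45 dBFS.

-26.45 dBFS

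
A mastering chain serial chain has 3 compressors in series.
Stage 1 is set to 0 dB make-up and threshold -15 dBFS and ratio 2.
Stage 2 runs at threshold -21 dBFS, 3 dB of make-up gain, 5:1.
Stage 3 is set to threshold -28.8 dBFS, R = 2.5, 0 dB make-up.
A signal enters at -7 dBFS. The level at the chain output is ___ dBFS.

-23.68 dBFS

Stage 1: 8 dB above -15 dBFS, reduced 2:1 to 4 dB above → -11 dBFS.
Stage 2: 10 dB above -21 dBFS, reduced 5:1 to 2 dB above → -19 dBFS; +3 dB make-up → -16 dBFS.
Stage 3: -16 dBFS is 12.8 dB over -28.8 dBFS; at 2.5:1 that becomes 5.12 dB over, giving -23.68 dBFS.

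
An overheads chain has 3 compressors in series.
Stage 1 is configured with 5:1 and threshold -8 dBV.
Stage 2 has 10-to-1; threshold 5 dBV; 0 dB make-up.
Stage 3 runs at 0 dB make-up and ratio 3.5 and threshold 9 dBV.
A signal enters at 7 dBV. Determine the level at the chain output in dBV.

-5 dBV

Stage 1: overshoot 15 dB → 15/5 = 3 dB → -5 dBV.
Stage 2: below threshold (-5 ≤ 5); passes unchanged; output -5 dBV.
Stage 3: -5 dBV ≤ 9 dBV, so stage 3 doesn't engage; output -5 dBV.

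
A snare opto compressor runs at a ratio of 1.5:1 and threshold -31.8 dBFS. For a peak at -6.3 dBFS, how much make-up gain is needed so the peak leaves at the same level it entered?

Without make-up, output = threshold + overshoot/1.5 = -31.8 + 17 = -14.8 dBFS.
Gap to target: 8.5 dB.

8.5 dB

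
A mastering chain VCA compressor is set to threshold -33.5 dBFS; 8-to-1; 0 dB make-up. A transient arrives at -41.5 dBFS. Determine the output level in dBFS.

-41.5 dBFS

-41.5 dBFS is 8 dB below the -33.5 dBFS threshold, so no gain reduction is applied.
Output = input = -41.5 dBFS.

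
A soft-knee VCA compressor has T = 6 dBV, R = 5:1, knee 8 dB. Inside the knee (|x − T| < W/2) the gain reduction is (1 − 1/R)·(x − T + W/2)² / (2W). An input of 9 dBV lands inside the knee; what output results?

x − T + W/2 = 9 − 6 + 4 = 7.
GR = (1 − 1/5) × 7² / 16 = 0.8 × 49 / 16 = 2.45 dB.
Output = 9 − 2.45 = 6.55 dBV.

6.55 dBV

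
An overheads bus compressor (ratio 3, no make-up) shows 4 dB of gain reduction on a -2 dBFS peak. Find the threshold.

-8 dBFS

Input is 6 dB above T (since output overshoot × R = input overshoot: (-6 − T)·3 = -2 − T gives T = -8 dBFS).
Check: -8 + (-2 − (-8))/3 = -8 + 2 = -6 dBFS. ✓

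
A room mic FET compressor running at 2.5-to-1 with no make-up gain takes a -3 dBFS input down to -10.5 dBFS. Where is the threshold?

Input is 12.5 dB above T (since output overshoot × R = input overshoot: (-10.5 − T)·2.5 = -3 − T gives T = -15.5 dBFS).
Check: -15.5 + (-3 − (-15.5))/2.5 = -15.5 + 5 = -10.5 dBFS. ✓

-15.5 dBFS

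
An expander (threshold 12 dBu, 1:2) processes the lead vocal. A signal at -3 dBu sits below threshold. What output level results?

-18 dBu

Undershoot = 12 − (-3) = 15 dB.
At 1:2, that expands to 30 dB under threshold.
Output = 12 − 30 = -18 dBu.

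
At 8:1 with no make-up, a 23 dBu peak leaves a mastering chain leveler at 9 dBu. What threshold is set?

7 dBu

Let T be the threshold. Output overshoot = (input overshoot)/R, so 9 − T = (23 − T)/8.
8·(9 − T) = 23 − T → 7·T = 72 − 23 = 49.
T = 49/7 = 7 dBu.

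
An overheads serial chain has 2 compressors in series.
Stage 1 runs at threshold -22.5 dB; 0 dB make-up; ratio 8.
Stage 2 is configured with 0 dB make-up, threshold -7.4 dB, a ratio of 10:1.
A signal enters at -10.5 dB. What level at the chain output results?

-21 dB

Stage 1: overshoot 12 dB → 12/8 = 1.5 dB → -21 dB.
Stage 2: -21 dB is at or below the -7.4 dB threshold — no compression; output -21 dB.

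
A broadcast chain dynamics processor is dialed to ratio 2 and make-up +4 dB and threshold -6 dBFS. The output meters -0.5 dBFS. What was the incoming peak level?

-3 dBFS

Stripping the +4 dB make-up gives -4.5 dBFS at the gain stage.
The compressed level sits -4.5 − (-6) = 1.5 dB over threshold.
Input overshoot = R × output overshoot = 3 dB → input = -6 + 3 = -3 dBFS.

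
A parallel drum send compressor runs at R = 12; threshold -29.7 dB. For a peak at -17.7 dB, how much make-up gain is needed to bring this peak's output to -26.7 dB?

2 dB

Without make-up, output = threshold + overshoot/12 = -29.7 + 1 = -28.7 dB.
Gap to target: 2 dB.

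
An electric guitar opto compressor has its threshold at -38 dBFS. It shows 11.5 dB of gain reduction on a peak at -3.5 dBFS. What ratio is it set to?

1.5:1

Input overshoot = -3.5 − (-38) = 34.5 dB.
Output overshoot = 34.5 − 11.5 = 23 dB.
Ratio = input overshoot / output overshoot = 34.5 / 23 = 1.5.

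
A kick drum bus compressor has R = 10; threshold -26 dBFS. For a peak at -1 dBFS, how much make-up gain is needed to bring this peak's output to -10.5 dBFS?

Overshoot 25 dB → 25/10 = 2.5 dB after compression, so the compressed level is -26 + 2.5 = -23.5 dBFS.
Make-up = target − compressed = -10.5 − (-23.5) = 13 dB.

13 dB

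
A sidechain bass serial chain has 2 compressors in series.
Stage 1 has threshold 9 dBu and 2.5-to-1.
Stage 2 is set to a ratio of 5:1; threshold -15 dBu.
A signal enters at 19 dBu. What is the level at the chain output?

-9.4 dBu

Stage 1: 19 dBu is 10 dB over 9 dBu; at 2.5:1 that becomes 4 dB over, giving 13 dBu.
Stage 2: overshoot 28 dB → 28/5 = 5.6 dB → -9.4 dBu.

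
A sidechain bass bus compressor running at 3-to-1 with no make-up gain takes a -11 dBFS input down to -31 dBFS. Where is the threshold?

-41 dBFS

Input is 30 dB above T (since output overshoot × R = input overshoot: (-31 − T)·3 = -11 − T gives T = -41 dBFS).
Check: -41 + (-11 − (-41))/3 = -41 + 10 = -31 dBFS. ✓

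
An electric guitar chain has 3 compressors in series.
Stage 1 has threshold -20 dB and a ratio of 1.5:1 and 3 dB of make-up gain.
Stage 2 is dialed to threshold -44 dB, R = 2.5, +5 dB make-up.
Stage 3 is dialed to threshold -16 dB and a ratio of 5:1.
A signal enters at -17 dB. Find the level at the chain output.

-27.4 dB

Stage 1: overshoot 3 dB → 3/1.5 = 2 dB → -18 dB; +3 dB make-up → -15 dB.
Stage 2: overshoot 29 dB → 29/2.5 = 11.6 dB → -32.4 dB; +5 dB make-up → -27.4 dB.
Stage 3: -27.4 dB is at or below the -16 dB threshold — no compression; output -27.4 dB.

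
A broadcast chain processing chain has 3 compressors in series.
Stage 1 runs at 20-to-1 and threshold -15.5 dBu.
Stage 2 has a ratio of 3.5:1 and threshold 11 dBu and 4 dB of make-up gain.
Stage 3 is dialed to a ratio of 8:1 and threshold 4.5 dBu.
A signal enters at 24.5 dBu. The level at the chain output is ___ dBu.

Stage 1: 40 dB above -15.5 dBu, reduced 20:1 to 2 dB above → -13.5 dBu.
Stage 2: -13.5 dBu ≤ 11 dBu, so stage 2 doesn't engage; make-up brings it to -9.5 dBu.
Stage 3: -9.5 dBu is at or below the 4.5 dBu threshold — no compression; output -9.5 dBu.

-9.5 dBu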